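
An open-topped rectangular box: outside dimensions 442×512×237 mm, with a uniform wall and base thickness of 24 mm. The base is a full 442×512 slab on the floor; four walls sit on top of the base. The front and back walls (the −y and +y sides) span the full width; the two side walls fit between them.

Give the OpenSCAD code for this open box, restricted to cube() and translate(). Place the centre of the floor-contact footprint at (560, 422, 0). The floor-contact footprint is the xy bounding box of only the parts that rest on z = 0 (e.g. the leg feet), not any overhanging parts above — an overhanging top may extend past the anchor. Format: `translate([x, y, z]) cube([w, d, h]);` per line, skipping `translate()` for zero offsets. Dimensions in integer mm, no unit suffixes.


translate([339, 166, 0]) cube([442, 512, 24]);
translate([339, 166, 24]) cube([442, 24, 213]);
translate([339, 654, 24]) cube([442, 24, 213]);
translate([339, 190, 24]) cube([24, 464, 213]);
translate([757, 190, 24]) cube([24, 464, 213]);


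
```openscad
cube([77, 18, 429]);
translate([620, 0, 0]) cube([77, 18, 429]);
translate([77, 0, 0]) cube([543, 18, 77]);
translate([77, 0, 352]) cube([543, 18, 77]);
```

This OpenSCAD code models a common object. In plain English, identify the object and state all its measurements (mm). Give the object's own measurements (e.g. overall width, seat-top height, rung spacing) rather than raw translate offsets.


A rectangular picture frame lying in the x–z plane (depth along y). The opening is 543 mm wide (x) by 275 mm tall (z), surrounded by a border 77 mm wide on all four sides. The frame is 18 mm deep and is made of two full-height vertical stiles with two horizontal rails fitted between them.


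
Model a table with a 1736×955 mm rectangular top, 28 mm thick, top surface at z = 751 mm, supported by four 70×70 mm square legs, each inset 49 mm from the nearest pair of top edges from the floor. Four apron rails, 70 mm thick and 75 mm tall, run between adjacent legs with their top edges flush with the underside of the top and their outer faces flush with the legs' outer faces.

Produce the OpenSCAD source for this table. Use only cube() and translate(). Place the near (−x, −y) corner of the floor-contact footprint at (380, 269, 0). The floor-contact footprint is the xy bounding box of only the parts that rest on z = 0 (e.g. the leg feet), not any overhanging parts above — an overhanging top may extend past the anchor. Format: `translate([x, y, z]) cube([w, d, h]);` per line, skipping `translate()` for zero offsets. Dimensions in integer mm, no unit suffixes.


// leg_h = 751 - 28 = 723
// apron z = 723 - 75 = 648
translate([331, 220, 723]) cube([1736, 955, 28]);
translate([380, 269, 0]) cube([70, 70, 723]);
translate([1948, 269, 0]) cube([70, 70, 723]);
translate([380, 1056, 0]) cube([70, 70, 723]);
translate([1948, 1056, 0]) cube([70, 70, 723]);
translate([450, 269, 648]) cube([1498, 70, 75]);
translate([450, 1056, 648]) cube([1498, 70, 75]);
translate([380, 339, 648]) cube([70, 717, 75]);
translate([1948, 339, 648]) cube([70, 717, 75]);


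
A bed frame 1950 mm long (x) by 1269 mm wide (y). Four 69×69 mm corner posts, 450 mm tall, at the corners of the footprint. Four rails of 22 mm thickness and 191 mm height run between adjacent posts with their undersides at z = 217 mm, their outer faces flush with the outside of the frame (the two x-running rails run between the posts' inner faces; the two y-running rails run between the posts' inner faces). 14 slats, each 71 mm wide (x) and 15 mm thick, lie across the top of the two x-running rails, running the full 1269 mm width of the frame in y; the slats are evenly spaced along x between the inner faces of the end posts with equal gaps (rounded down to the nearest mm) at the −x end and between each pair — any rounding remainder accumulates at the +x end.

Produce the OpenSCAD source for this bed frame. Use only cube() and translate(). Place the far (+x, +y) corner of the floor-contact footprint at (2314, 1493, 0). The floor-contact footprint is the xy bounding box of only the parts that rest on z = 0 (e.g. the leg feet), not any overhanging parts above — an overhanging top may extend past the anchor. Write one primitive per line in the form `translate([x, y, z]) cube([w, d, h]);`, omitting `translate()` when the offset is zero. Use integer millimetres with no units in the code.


translate([364, 224, 0]) cube([69, 69, 450]);
translate([364, 1424, 0]) cube([69, 69, 450]);
translate([2245, 224, 0]) cube([69, 69, 450]);
translate([2245, 1424, 0]) cube([69, 69, 450]);
translate([433, 224, 217]) cube([1812, 22, 191]);
translate([433, 1471, 217]) cube([1812, 22, 191]);
translate([364, 293, 217]) cube([22, 1131, 191]);
translate([2292, 293, 217]) cube([22, 1131, 191]);
translate([487, 224, 408]) cube([71, 1269, 15]);
translate([612, 224, 408]) cube([71, 1269, 15]);
translate([737, 224, 408]) cube([71, 1269, 15]);
translate([862, 224, 408]) cube([71, 1269, 15]);
translate([987, 224, 408]) cube([71, 1269, 15]);
translate([1112, 224, 408]) cube([71, 1269, 15]);
translate([1237, 224, 408]) cube([71, 1269, 15]);
translate([1362, 224, 408]) cube([71, 1269, 15]);
translate([1487, 224, 408]) cube([71, 1269, 15]);
translate([1612, 224, 408]) cube([71, 1269, 15]);
translate([1737, 224, 408]) cube([71, 1269, 15]);
translate([1862, 224, 408]) cube([71, 1269, 15]);
translate([1987, 224, 408]) cube([71, 1269, 15]);
translate([2112, 224, 408]) cube([71, 1269, 15]);


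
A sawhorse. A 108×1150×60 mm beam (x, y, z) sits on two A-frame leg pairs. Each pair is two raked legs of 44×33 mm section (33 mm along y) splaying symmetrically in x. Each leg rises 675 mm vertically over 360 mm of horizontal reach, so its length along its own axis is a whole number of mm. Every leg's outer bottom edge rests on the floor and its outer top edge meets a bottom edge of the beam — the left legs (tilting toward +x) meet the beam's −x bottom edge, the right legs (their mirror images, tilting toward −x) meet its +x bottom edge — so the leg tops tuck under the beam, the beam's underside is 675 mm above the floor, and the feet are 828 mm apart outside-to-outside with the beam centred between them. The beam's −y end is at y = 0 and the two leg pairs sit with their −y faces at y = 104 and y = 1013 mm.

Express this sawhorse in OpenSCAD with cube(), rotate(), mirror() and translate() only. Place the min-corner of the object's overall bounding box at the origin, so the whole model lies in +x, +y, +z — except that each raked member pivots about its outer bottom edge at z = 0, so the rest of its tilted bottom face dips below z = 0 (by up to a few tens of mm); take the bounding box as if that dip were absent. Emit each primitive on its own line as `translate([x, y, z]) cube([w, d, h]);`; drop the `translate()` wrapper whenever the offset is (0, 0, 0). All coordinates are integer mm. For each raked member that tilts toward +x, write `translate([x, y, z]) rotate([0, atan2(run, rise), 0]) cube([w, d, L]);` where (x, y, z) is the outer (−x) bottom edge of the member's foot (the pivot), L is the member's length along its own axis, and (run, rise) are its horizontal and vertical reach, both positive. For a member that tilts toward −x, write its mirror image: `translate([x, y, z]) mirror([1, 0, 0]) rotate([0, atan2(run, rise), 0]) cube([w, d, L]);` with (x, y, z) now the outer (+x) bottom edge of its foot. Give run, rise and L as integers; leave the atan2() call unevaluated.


// leg length = √(360² + 675²) = 765
// right-leg outer foot x = 2·360 + 108 = 828
// beam min-corner = (360, 0, 675)
translate([360, 0, 675]) cube([108, 1150, 60]);
translate([0, 104, 0]) rotate([0, atan2(360, 675), 0]) cube([44, 33, 765]);
translate([828, 104, 0]) mirror([1, 0, 0]) rotate([0, atan2(360, 675), 0]) cube([44, 33, 765]);
translate([0, 1013, 0]) rotate([0, atan2(360, 675), 0]) cube([44, 33, 765]);
translate([828, 1013, 0]) mirror([1, 0, 0]) rotate([0, atan2(360, 675), 0]) cube([44, 33, 765]);


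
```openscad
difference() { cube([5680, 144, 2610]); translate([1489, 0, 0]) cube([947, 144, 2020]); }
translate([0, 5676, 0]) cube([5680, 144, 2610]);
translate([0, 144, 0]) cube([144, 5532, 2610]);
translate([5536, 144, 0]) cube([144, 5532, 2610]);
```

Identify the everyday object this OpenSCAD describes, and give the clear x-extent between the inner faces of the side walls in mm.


A single room. The interior width is 5392 mm.

Four walls enclosing a rectangle with a door in the front wall — a room. Outside width 5680 minus two 144 mm walls gives 5392 mm.


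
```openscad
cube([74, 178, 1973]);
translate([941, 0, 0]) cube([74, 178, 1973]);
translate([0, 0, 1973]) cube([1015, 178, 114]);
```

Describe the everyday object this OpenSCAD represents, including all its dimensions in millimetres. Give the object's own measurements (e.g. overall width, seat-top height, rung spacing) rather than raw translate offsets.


A door frame. The clear opening is 867 mm wide and 1973 mm high. Two 74 mm wide jambs, 178 mm deep, stand either side of the opening from the floor to the top of the opening. A 114 mm thick head sits across the top of both jambs, spanning the full outside width of the frame.


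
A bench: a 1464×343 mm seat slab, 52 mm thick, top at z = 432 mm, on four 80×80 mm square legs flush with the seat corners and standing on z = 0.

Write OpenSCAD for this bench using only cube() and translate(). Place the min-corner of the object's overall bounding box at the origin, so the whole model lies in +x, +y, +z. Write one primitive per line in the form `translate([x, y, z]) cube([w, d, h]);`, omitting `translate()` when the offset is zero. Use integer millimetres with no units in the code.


// leg_h = 432 − 52 = 380
translate([0, 0, 380]) cube([1464, 343, 52]);
cube([80, 80, 380]);
translate([0, 263, 0]) cube([80, 80, 380]);
translate([1384, 0, 0]) cube([80, 80, 380]);
translate([1384, 263, 0]) cube([80, 80, 380]);


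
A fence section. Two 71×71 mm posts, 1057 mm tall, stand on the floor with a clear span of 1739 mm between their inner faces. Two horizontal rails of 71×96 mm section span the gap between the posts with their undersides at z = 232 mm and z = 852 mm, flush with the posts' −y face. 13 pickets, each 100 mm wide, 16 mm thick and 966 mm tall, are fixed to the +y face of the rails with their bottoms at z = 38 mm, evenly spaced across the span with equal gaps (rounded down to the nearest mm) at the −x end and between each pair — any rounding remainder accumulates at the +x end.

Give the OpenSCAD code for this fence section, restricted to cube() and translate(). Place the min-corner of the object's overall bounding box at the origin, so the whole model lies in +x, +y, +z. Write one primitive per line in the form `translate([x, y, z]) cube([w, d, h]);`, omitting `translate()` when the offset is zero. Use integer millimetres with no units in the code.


cube([71, 71, 1057]);
translate([1810, 0, 0]) cube([71, 71, 1057]);
translate([71, 0, 232]) cube([1739, 71, 96]);
translate([71, 0, 852]) cube([1739, 71, 96]);
translate([102, 71, 38]) cube([100, 16, 966]);
translate([233, 71, 38]) cube([100, 16, 966]);
translate([364, 71, 38]) cube([100, 16, 966]);
translate([495, 71, 38]) cube([100, 16, 966]);
translate([626, 71, 38]) cube([100, 16, 966]);
translate([757, 71, 38]) cube([100, 16, 966]);
translate([888, 71, 38]) cube([100, 16, 966]);
translate([1019, 71, 38]) cube([100, 16, 966]);
translate([1150, 71, 38]) cube([100, 16, 966]);
translate([1281, 71, 38]) cube([100, 16, 966]);
translate([1412, 71, 38]) cube([100, 16, 966]);
translate([1543, 71, 38]) cube([100, 16, 966]);
translate([1674, 71, 38]) cube([100, 16, 966]);


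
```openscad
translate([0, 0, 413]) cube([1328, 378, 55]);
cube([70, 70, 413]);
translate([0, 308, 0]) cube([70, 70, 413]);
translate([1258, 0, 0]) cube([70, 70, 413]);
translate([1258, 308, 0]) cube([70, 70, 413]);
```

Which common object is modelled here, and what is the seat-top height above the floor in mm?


A bench. The seat-top height is 468 mm.

A long slab on four corner posts — a bench. The slab sits at z = 413 with thickness 55, so the top is 413 + 55 = 468 mm.


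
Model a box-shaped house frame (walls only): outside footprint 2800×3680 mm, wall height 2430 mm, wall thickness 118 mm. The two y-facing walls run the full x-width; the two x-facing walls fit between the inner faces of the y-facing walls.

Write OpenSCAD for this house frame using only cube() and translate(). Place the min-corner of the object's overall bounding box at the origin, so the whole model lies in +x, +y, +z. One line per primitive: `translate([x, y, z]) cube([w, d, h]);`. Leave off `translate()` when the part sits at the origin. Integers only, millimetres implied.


cube([2800, 118, 2430]);
translate([0, 3562, 0]) cube([2800, 118, 2430]);
translate([0, 118, 0]) cube([118, 3444, 2430]);
translate([2682, 118, 0]) cube([118, 3444, 2430]);


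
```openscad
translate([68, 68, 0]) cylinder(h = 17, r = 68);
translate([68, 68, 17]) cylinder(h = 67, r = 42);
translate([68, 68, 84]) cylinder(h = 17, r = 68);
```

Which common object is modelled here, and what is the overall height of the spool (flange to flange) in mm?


A spool. The overall height is 101 mm.

Three coaxial cylinders, large–small–large — a spool. Two 17 mm flanges and a 67 mm core give 17 + 67 + 17 = 101 mm.


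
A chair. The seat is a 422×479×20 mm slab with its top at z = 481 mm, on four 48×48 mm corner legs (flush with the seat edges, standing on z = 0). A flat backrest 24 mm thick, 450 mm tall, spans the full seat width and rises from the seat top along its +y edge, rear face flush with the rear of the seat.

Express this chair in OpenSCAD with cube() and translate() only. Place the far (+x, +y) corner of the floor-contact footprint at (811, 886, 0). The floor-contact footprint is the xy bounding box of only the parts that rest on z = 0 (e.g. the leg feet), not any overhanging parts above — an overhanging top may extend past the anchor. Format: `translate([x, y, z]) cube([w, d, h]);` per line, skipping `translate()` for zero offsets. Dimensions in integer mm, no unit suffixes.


translate([389, 407, 461]) cube([422, 479, 20]);
translate([389, 407, 0]) cube([48, 48, 461]);
translate([763, 407, 0]) cube([48, 48, 461]);
translate([389, 838, 0]) cube([48, 48, 461]);
translate([763, 838, 0]) cube([48, 48, 461]);
translate([389, 862, 481]) cube([422, 24, 450]);


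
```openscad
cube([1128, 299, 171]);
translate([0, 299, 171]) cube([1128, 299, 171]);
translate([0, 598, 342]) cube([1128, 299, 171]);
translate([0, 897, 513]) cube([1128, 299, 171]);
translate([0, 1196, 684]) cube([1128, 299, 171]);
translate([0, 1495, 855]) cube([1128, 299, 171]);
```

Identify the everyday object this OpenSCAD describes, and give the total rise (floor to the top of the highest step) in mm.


A staircase. The total rise is 1026 mm.

6 identical blocks, each offset up and back from the previous — a staircase. Each step is 171 mm tall and there are 6 of them, so the total rise is 6 × 171 = 1026 mm.


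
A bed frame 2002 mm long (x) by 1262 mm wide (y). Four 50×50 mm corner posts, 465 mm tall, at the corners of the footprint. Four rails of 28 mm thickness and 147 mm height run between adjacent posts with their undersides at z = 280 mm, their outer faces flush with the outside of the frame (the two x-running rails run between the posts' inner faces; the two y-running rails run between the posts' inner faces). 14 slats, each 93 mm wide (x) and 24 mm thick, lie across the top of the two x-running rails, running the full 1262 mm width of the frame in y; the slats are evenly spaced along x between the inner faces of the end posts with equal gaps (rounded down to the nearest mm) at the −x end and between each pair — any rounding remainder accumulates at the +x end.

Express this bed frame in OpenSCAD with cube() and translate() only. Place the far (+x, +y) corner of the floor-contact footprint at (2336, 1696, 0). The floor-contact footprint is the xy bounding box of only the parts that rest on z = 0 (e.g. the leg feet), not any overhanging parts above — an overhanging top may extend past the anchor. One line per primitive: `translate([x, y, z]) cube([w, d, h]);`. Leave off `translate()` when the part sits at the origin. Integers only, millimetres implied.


translate([334, 434, 0]) cube([50, 50, 465]);
translate([334, 1646, 0]) cube([50, 50, 465]);
translate([2286, 434, 0]) cube([50, 50, 465]);
translate([2286, 1646, 0]) cube([50, 50, 465]);
translate([384, 434, 280]) cube([1902, 28, 147]);
translate([384, 1668, 280]) cube([1902, 28, 147]);
translate([334, 484, 280]) cube([28, 1162, 147]);
translate([2308, 484, 280]) cube([28, 1162, 147]);
translate([424, 434, 427]) cube([93, 1262, 24]);
translate([557, 434, 427]) cube([93, 1262, 24]);
translate([690, 434, 427]) cube([93, 1262, 24]);
translate([823, 434, 427]) cube([93, 1262, 24]);
translate([956, 434, 427]) cube([93, 1262, 24]);
translate([1089, 434, 427]) cube([93, 1262, 24]);
translate([1222, 434, 427]) cube([93, 1262, 24]);
translate([1355, 434, 427]) cube([93, 1262, 24]);
translate([1488, 434, 427]) cube([93, 1262, 24]);
translate([1621, 434, 427]) cube([93, 1262, 24]);
translate([1754, 434, 427]) cube([93, 1262, 24]);
translate([1887, 434, 427]) cube([93, 1262, 24]);
translate([2020, 434, 427]) cube([93, 1262, 24]);
translate([2153, 434, 427]) cube([93, 1262, 24]);


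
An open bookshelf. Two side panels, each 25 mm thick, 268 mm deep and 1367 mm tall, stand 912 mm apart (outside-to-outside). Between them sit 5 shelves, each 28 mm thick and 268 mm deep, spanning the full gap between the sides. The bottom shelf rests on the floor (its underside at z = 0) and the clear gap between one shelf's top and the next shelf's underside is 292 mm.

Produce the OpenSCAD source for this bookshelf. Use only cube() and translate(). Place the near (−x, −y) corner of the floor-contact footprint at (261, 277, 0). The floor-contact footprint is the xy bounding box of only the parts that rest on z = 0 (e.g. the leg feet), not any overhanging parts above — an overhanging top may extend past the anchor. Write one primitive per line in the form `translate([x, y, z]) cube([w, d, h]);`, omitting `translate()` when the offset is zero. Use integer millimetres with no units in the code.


translate([261, 277, 0]) cube([25, 268, 1367]);
translate([1148, 277, 0]) cube([25, 268, 1367]);
translate([286, 277, 0]) cube([862, 268, 28]);
translate([286, 277, 320]) cube([862, 268, 28]);
translate([286, 277, 640]) cube([862, 268, 28]);
translate([286, 277, 960]) cube([862, 268, 28]);
translate([286, 277, 1280]) cube([862, 268, 28]);


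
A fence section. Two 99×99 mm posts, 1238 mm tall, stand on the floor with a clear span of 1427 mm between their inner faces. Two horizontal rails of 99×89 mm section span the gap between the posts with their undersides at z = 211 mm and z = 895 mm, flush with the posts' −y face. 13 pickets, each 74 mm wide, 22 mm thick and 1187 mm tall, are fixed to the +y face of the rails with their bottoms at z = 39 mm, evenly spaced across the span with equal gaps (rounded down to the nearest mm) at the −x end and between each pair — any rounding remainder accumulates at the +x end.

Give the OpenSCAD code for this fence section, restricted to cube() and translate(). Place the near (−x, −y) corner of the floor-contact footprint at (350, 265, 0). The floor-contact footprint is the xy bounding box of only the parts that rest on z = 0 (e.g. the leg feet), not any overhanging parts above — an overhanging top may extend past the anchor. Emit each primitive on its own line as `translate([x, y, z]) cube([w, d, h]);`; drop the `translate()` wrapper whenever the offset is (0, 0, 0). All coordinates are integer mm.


translate([350, 265, 0]) cube([99, 99, 1238]);
translate([1876, 265, 0]) cube([99, 99, 1238]);
translate([449, 265, 211]) cube([1427, 99, 89]);
translate([449, 265, 895]) cube([1427, 99, 89]);
translate([482, 364, 39]) cube([74, 22, 1187]);
translate([589, 364, 39]) cube([74, 22, 1187]);
translate([696, 364, 39]) cube([74, 22, 1187]);
translate([803, 364, 39]) cube([74, 22, 1187]);
translate([910, 364, 39]) cube([74, 22, 1187]);
translate([1017, 364, 39]) cube([74, 22, 1187]);
translate([1124, 364, 39]) cube([74, 22, 1187]);
translate([1231, 364, 39]) cube([74, 22, 1187]);
translate([1338, 364, 39]) cube([74, 22, 1187]);
translate([1445, 364, 39]) cube([74, 22, 1187]);
translate([1552, 364, 39]) cube([74, 22, 1187]);
translate([1659, 364, 39]) cube([74, 22, 1187]);
translate([1766, 364, 39]) cube([74, 22, 1187]);


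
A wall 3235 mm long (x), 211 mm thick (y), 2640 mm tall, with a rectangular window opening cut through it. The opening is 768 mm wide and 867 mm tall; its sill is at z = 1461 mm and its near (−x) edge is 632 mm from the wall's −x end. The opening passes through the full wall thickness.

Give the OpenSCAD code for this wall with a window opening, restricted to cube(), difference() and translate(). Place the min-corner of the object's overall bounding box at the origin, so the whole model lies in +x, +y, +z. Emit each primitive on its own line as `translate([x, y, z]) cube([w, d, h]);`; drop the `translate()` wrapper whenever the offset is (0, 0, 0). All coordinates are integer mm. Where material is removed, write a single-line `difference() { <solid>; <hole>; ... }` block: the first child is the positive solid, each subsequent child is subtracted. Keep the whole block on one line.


difference() { cube([3235, 211, 2640]); translate([632, 0, 1461]) cube([768, 211, 867]); }


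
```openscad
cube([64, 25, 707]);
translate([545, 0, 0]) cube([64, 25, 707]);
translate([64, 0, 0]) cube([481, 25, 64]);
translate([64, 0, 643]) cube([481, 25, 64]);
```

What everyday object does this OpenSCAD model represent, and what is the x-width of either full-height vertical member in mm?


A picture frame. The border width is 64 mm.

Four thin pieces enclosing a rectangular opening — a picture frame. The two full-height stiles are 707 mm tall; the top rail sits at z = 643 and is 64 mm tall, so the border above the opening is 707 − 643 = 64 mm, matching the stile x-width.


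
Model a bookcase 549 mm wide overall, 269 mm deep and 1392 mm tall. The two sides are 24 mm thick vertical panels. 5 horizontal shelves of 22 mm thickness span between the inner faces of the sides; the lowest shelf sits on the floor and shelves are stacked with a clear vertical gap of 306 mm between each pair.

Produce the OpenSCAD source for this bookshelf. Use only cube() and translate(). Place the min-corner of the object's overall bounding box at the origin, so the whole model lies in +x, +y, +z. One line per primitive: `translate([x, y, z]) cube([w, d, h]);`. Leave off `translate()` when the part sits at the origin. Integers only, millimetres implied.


cube([24, 269, 1392]);
translate([525, 0, 0]) cube([24, 269, 1392]);
translate([24, 0, 0]) cube([501, 269, 22]);
translate([24, 0, 328]) cube([501, 269, 22]);
translate([24, 0, 656]) cube([501, 269, 22]);
translate([24, 0, 984]) cube([501, 269, 22]);
translate([24, 0, 1312]) cube([501, 269, 22]);


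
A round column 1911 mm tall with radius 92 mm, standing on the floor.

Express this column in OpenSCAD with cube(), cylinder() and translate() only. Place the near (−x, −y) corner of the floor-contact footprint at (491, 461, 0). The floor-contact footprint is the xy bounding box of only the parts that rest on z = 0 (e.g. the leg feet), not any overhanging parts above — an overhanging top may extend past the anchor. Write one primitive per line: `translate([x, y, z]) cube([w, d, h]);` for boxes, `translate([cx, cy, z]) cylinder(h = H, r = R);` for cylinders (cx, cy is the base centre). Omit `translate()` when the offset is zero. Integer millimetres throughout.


translate([583, 553, 0]) cylinder(h = 1911, r = 92);


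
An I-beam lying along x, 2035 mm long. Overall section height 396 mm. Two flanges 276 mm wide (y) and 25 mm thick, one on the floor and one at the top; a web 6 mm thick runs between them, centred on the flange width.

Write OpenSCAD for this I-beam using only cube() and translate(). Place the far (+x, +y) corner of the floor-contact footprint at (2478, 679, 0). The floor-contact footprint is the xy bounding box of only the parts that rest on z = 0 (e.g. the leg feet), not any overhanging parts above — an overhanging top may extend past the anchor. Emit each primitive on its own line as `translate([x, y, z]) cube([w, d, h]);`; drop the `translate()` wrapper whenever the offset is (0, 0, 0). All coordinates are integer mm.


translate([443, 403, 0]) cube([2035, 276, 25]);
translate([443, 538, 25]) cube([2035, 6, 346]);
translate([443, 403, 371]) cube([2035, 276, 25]);


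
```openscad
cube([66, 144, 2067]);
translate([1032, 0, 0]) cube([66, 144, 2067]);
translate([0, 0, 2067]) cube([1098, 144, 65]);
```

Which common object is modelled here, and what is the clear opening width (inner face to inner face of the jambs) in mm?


A door frame. The clear opening width is 966 mm.

Two 2067 mm tall posts with a header on top — a door frame. The left jamb is 66 mm wide at x = 0; the right jamb starts at x = 1032. The clear opening is 1032 − 66 = 966 mm.


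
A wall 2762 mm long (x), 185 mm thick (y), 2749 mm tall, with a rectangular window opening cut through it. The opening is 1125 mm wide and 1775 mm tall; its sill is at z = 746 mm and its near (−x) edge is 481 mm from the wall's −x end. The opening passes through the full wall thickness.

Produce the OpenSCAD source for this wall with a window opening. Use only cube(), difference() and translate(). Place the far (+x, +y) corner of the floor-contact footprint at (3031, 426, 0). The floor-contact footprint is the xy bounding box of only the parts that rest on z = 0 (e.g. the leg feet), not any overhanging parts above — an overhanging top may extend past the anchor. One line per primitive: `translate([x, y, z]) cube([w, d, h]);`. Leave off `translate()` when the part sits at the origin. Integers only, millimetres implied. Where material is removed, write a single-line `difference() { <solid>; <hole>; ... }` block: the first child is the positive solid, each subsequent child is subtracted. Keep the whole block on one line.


difference() { translate([269, 241, 0]) cube([2762, 185, 2749]); translate([750, 241, 746]) cube([1125, 185, 1775]); }


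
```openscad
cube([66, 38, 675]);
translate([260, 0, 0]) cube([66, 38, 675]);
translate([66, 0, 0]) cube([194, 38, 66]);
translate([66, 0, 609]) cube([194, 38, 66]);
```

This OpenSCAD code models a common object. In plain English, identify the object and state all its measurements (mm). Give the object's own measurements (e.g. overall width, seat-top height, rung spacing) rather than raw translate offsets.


A rectangular picture frame lying in the x–z plane (depth along y). The opening is 194 mm wide (x) by 543 mm tall (z), surrounded by a border 66 mm wide on all four sides. The frame is 38 mm deep and is made of two full-height vertical stiles with two horizontal rails fitted between them.


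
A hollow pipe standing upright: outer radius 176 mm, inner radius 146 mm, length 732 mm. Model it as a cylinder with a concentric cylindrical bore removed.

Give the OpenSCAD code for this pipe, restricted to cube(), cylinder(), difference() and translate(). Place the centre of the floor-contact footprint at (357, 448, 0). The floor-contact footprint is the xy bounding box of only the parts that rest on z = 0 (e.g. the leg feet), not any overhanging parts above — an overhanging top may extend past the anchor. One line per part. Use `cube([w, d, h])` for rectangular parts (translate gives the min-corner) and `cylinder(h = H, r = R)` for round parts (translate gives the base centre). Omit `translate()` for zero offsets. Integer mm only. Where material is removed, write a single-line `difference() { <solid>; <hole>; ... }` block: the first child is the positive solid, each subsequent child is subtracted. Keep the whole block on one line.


difference() { translate([357, 448, 0]) cylinder(h = 732, r = 176); translate([357, 448, 0]) cylinder(h = 732, r = 146); }


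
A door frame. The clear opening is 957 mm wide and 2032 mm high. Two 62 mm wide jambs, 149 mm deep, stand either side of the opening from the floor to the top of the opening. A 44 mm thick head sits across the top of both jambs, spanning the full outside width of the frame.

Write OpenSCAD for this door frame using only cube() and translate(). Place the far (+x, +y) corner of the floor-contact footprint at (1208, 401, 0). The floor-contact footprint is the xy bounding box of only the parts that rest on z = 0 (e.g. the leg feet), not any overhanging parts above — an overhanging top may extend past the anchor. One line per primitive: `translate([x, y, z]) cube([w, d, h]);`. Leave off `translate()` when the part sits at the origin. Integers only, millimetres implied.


translate([127, 252, 0]) cube([62, 149, 2032]);
translate([1146, 252, 0]) cube([62, 149, 2032]);
translate([127, 252, 2032]) cube([1081, 149, 44]);


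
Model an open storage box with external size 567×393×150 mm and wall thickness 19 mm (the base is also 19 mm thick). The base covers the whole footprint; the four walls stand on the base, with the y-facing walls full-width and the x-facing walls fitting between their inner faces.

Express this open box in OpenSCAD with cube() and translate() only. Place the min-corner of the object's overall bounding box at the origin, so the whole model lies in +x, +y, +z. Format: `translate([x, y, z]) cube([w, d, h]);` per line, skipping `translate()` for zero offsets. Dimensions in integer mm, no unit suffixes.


cube([567, 393, 19]);
translate([0, 0, 19]) cube([567, 19, 131]);
translate([0, 374, 19]) cube([567, 19, 131]);
translate([0, 19, 19]) cube([19, 355, 131]);
translate([548, 19, 19]) cube([19, 355, 131]);


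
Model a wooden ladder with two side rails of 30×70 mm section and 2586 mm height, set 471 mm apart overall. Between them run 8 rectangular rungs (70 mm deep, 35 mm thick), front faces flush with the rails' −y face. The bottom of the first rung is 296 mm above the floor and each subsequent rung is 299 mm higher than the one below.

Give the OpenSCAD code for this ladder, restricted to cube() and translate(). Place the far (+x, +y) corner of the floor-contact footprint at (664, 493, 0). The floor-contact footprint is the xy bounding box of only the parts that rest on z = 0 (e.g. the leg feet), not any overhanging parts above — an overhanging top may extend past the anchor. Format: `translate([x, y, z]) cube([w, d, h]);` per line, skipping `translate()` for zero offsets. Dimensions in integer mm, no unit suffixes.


translate([193, 423, 0]) cube([30, 70, 2586]);
translate([634, 423, 0]) cube([30, 70, 2586]);
translate([223, 423, 296]) cube([411, 70, 35]);
translate([223, 423, 595]) cube([411, 70, 35]);
translate([223, 423, 894]) cube([411, 70, 35]);
translate([223, 423, 1193]) cube([411, 70, 35]);
translate([223, 423, 1492]) cube([411, 70, 35]);
translate([223, 423, 1791]) cube([411, 70, 35]);
translate([223, 423, 2090]) cube([411, 70, 35]);
translate([223, 423, 2389]) cube([411, 70, 35]);


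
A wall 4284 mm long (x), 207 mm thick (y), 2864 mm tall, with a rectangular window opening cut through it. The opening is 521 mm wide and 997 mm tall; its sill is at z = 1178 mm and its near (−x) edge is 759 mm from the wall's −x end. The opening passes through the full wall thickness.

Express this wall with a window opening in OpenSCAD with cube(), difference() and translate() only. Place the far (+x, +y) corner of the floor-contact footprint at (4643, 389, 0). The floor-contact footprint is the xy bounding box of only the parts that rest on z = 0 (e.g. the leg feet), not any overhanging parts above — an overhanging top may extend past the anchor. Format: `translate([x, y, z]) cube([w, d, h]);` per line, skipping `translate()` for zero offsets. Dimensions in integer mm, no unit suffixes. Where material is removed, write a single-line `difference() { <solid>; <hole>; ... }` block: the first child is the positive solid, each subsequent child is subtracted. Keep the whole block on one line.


difference() { translate([359, 182, 0]) cube([4284, 207, 2864]); translate([1118, 182, 1178]) cube([521, 207, 997]); }


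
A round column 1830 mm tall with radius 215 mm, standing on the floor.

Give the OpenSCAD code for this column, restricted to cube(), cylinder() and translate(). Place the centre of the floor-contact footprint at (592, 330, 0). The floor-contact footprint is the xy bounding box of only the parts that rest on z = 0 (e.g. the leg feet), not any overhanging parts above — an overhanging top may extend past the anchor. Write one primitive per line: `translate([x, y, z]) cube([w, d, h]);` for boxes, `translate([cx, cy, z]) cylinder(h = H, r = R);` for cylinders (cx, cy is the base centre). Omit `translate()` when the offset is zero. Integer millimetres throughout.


translate([592, 330, 0]) cylinder(h = 1830, r = 215);


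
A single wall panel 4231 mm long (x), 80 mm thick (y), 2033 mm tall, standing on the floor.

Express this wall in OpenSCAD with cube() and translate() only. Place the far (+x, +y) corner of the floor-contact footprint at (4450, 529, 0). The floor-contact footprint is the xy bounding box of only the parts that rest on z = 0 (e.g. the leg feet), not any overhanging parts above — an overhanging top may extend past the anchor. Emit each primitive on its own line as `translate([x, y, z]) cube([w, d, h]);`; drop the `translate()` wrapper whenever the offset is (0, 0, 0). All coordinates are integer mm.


translate([219, 449, 0]) cube([4231, 80, 2033]);


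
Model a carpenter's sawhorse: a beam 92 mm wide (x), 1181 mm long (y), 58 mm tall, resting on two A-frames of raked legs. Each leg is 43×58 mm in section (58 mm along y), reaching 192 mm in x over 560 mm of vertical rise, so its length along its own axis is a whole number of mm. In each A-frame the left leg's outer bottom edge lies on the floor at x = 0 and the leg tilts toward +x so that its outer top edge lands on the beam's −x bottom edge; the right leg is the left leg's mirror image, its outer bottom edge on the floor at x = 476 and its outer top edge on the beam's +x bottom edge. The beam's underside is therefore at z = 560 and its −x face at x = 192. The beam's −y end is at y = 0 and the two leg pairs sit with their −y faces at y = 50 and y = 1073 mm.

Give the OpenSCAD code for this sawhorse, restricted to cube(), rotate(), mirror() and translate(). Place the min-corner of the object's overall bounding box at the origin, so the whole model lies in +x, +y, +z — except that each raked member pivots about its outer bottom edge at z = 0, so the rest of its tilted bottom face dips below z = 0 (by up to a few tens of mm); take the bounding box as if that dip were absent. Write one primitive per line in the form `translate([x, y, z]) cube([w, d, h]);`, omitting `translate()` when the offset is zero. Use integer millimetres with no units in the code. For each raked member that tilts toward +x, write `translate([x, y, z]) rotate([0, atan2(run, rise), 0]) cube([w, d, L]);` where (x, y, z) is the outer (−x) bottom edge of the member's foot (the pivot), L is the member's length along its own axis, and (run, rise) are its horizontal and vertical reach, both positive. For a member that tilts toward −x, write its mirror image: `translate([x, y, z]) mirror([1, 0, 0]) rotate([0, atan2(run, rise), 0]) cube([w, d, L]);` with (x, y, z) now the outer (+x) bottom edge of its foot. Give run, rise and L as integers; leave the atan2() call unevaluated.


translate([192, 0, 560]) cube([92, 1181, 58]);
translate([0, 50, 0]) rotate([0, atan2(192, 560), 0]) cube([43, 58, 592]);
translate([476, 50, 0]) mirror([1, 0, 0]) rotate([0, atan2(192, 560), 0]) cube([43, 58, 592]);
translate([0, 1073, 0]) rotate([0, atan2(192, 560), 0]) cube([43, 58, 592]);
translate([476, 1073, 0]) mirror([1, 0, 0]) rotate([0, atan2(192, 560), 0]) cube([43, 58, 592]);


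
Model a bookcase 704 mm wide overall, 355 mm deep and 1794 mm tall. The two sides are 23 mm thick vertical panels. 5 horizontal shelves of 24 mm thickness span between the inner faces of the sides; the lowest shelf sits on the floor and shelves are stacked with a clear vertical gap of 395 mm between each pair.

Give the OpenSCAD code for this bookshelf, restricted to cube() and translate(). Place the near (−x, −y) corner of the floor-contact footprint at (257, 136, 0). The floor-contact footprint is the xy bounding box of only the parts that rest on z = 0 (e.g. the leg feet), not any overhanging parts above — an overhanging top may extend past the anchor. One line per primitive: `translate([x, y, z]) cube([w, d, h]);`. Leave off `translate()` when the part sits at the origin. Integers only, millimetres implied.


translate([257, 136, 0]) cube([23, 355, 1794]);
translate([938, 136, 0]) cube([23, 355, 1794]);
translate([280, 136, 0]) cube([658, 355, 24]);
translate([280, 136, 419]) cube([658, 355, 24]);
translate([280, 136, 838]) cube([658, 355, 24]);
translate([280, 136, 1257]) cube([658, 355, 24]);
translate([280, 136, 1676]) cube([658, 355, 24]);


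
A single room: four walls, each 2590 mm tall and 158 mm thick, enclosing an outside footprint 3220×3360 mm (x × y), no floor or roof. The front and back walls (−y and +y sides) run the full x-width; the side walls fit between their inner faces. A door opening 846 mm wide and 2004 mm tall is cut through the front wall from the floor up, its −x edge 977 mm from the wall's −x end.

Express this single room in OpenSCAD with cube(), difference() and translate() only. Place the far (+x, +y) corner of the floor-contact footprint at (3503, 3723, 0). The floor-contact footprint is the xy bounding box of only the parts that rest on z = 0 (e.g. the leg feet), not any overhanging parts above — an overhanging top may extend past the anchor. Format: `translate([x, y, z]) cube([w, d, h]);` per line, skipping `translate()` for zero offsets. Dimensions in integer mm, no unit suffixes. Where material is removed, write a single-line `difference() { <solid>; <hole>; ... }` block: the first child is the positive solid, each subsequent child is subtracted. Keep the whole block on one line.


difference() { translate([283, 363, 0]) cube([3220, 158, 2590]); translate([1260, 363, 0]) cube([846, 158, 2004]); }
translate([283, 3565, 0]) cube([3220, 158, 2590]);
translate([283, 521, 0]) cube([158, 3044, 2590]);
translate([3345, 521, 0]) cube([158, 3044, 2590]);


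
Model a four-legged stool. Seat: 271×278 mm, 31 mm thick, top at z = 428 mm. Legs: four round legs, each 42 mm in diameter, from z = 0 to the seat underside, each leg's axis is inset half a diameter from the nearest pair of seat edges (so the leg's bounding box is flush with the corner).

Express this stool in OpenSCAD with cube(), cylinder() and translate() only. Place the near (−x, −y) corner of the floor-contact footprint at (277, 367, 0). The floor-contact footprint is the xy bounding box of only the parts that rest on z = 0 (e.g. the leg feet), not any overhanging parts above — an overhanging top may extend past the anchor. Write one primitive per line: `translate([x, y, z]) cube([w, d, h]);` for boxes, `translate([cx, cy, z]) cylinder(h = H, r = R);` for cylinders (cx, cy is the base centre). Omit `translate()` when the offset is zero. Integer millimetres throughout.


translate([277, 367, 397]) cube([271, 278, 31]);
translate([298, 388, 0]) cylinder(h = 397, r = 21);
translate([527, 388, 0]) cylinder(h = 397, r = 21);
translate([298, 624, 0]) cylinder(h = 397, r = 21);
translate([527, 624, 0]) cylinder(h = 397, r = 21);


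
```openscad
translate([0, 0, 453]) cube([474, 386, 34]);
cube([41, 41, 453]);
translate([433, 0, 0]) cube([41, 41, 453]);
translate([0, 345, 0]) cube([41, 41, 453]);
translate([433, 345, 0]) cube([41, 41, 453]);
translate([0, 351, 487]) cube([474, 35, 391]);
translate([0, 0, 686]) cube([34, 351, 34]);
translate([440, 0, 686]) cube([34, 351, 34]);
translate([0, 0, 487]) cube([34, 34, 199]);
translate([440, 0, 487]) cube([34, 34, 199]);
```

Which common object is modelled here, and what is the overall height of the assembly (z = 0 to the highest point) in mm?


A chair. The overall height is 878 mm.

A slab on four corner posts with a tall panel at the back — a chair. The seat slab sits at z = 453 with thickness 34, and the 391 mm backrest starts at the seat top, so the overall height is 453 + 34 + 391 = 878 mm.
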